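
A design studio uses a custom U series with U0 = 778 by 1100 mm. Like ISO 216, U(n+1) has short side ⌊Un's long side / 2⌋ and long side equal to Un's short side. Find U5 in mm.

U1: ⌊1100/2⌋ × 778 = 550 × 778 mm
U2: ⌊778/2⌋ × 550 = 389 × 550 mm
U3: ⌊550/2⌋ × 389 = 275 × 389 mm
U4: ⌊389/2⌋ × 275 = 194 × 275 mm
U5: ⌊275/2⌋ × 194 = 137 × 194 mm

137 × 194 mm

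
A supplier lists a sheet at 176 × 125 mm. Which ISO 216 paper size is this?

B6 (125 × 176 mm)

Aspect ratio 176/125 ≈ 1.408 — close to the ISO √2 ≈ 1.414.
In the B-series (B0 = 1000 × 1414 mm): B6 = 125 × 176 mm.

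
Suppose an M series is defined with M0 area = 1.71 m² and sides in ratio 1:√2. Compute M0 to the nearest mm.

Let the short side be w mm. Then w · w√2 = 1.71 m² = 1,710,000 mm².
w² = 1,710,000/√2, so w ≈ 1099.6 mm; long side = w√2 ≈ 1555.1 mm.

1100 × 1555 mm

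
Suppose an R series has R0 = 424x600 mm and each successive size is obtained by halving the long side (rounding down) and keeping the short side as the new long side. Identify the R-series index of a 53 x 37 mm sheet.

R7

R0: 424 × 600 mm
R1: 300 × 424 mm
R2: 212 × 300 mm
R3: 150 × 212 mm
R4: 106 × 150 mm
R5: 75 × 106 mm
R6: 53 × 75 mm
R7: 37 × 53 mm
R8: 26 × 37 mm
→ matches R7.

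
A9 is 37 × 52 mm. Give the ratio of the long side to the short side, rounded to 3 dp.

1.405

52 / 37 = 1.405
ISO 216 targets √2 ≈ 1.414; the -0.009 deviation is from mm rounding.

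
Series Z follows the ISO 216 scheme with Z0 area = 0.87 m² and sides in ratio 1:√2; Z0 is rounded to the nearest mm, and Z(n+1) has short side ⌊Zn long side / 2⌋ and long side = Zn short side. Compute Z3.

Let Z0's short side be w mm. w · w√2 = 0.87 m² = 870,000 mm², so w ≈ 784.3 mm and w√2 ≈ 1109.2 mm → Z0 = 784 × 1109 mm.
Z1: ⌊1109/2⌋ × 784 = 554 × 784 mm
Z2: ⌊784/2⌋ × 554 = 392 × 554 mm
Z3: ⌊554/2⌋ × 392 = 277 × 392 mm

277 × 392 mm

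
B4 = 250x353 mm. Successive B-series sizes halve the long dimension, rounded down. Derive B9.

B5: ⌊353/2⌋ × 250 = 176 × 250 mm
B6: ⌊250/2⌋ × 176 = 125 × 176 mm
B7: ⌊176/2⌋ × 125 = 88 × 125 mm
B8: ⌊125/2⌋ × 88 = 62 × 88 mm
B9: ⌊88/2⌋ × 62 = 44 × 62 mm

44 × 62 mm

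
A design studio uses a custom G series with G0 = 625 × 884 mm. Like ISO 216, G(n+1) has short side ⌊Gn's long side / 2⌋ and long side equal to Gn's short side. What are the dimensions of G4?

G1 = 442 × 625 mm (from G0 by 1 halving).
G2: ⌊625/2⌋ × 442 = 312 × 442 mm
G3: ⌊442/2⌋ × 312 = 221 × 312 mm
G4: ⌊312/2⌋ × 221 = 156 × 221 mm

156 × 221 mm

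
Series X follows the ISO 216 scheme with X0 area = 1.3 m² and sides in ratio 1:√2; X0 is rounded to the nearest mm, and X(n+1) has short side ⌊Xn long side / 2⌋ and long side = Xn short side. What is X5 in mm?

169 × 239 mm

Let X0's short side be w mm. w · w√2 = 1.3 m² = 1,300,000 mm², so w ≈ 958.8 mm and w√2 ≈ 1355.9 mm → X0 = 959 × 1356 mm.
X1: ⌊1356/2⌋ × 959 = 678 × 959 mm
X2: ⌊959/2⌋ × 678 = 479 × 678 mm
X3: ⌊678/2⌋ × 479 = 339 × 479 mm
X4: ⌊479/2⌋ × 339 = 239 × 339 mm
X5: ⌊339/2⌋ × 239 = 169 × 239 mm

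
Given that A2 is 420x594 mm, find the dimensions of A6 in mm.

A3: ⌊594/2⌋ × 420 = 297 × 420 mm
A4: ⌊420/2⌋ × 297 = 210 × 297 mm
A5: ⌊297/2⌋ × 210 = 148 × 210 mm
A6: ⌊210/2⌋ × 148 = 105 × 148 mm

105 × 148 mm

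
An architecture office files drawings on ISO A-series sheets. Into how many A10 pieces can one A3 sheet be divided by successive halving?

Each ISO step halves the sheet: 1 × A3 → 2 × A4 → 4 × A5 → 8 × A6 → …
From A3 to A10 is 7 halving steps: 2^7 = 128.

128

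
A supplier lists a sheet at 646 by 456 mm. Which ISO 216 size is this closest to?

Aspect ratio 646/456 ≈ 1.417 — close to the ISO √2 ≈ 1.414.
In the C-series (envelope sizes, between A and B): C2 = 458 × 648 mm.
Off by 4 mm total — nearest standard size.

C2 (458 × 648 mm)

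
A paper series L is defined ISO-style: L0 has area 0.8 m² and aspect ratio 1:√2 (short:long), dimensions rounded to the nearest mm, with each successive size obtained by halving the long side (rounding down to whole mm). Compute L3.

Let L0's short side be w mm. w · w√2 = 0.8 m² = 800,000 mm², so w ≈ 752.1 mm and w√2 ≈ 1063.7 mm → L0 = 752 × 1064 mm.
L1: ⌊1064/2⌋ × 752 = 532 × 752 mm
L2: ⌊752/2⌋ × 532 = 376 × 532 mm
L3: ⌊532/2⌋ × 376 = 266 × 376 mm

266 × 376 mm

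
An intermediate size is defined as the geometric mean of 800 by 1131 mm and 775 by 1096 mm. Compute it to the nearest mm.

Short side: √(800 · 775) = √620000 ≈ 787.4 → 787 mm
Long side: √(1131 · 1096) = √1239576 ≈ 1113.4 → 1113 mm

787 × 1113 mm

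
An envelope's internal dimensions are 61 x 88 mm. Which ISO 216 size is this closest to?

Aspect ratio 88/61 ≈ 1.443 (ISO target is √2 ≈ 1.414).
In the B-series (B0 = 1000 × 1414 mm): B8 = 62 × 88 mm.
Off by 1 mm total — nearest standard size.

B8 (62 × 88 mm)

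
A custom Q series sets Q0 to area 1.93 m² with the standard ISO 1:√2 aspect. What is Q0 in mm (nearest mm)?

1168 × 1652 mm

Let the short side be w mm. Then w · w√2 = 1.93 m² = 1,930,000 mm².
w² = 1,930,000/√2, so w ≈ 1168.2 mm; long side = w√2 ≈ 1652.1 mm.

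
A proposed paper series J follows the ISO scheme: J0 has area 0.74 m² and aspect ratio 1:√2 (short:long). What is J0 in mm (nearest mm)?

723 × 1023 mm

Let the short side be w mm. Then w · w√2 = 0.74 m² = 740,000 mm².
w² = 740,000/√2, so w ≈ 723.4 mm; long side = w√2 ≈ 1023.0 mm.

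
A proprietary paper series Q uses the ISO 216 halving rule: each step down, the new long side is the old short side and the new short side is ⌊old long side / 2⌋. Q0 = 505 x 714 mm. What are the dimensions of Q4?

126 × 178 mm

Q1 = 357 × 505 mm (from Q0 by 1 halving).
Q2: ⌊505/2⌋ × 357 = 252 × 357 mm
Q3: ⌊357/2⌋ × 252 = 178 × 252 mm
Q4: ⌊252/2⌋ × 178 = 126 × 178 mm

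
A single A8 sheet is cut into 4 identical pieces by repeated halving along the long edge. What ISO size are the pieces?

4 = 2^2, so 2 halving steps.
A8 → A9 → … → A10 after 2 steps.

A10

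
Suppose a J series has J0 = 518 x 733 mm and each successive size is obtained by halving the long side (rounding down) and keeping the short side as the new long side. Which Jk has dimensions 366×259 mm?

J0: 518 × 733 mm
J1: 366 × 518 mm
J2: 259 × 366 mm
J3: 183 × 259 mm
→ matches J2.

J2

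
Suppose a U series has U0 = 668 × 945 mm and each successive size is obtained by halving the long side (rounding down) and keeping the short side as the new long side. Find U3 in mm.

236 × 334 mm

U1: ⌊945/2⌋ × 668 = 472 × 668 mm
U2: ⌊668/2⌋ × 472 = 334 × 472 mm
U3: ⌊472/2⌋ × 334 = 236 × 334 mm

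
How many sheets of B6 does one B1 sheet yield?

B1 = 707 × 1000 mm; B6 = 125 × 176 mm.
Each halving step doubles the count; 5 steps from B1 to B6.
2^5 = 32.

32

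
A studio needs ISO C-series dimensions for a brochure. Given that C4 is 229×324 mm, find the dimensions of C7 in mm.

81 × 114 mm

C5: ⌊324/2⌋ × 229 = 162 × 229 mm
C6: ⌊229/2⌋ × 162 = 114 × 162 mm
C7: ⌊162/2⌋ × 114 = 81 × 114 mm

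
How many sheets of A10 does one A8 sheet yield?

Each ISO step halves the sheet: 1 × A8 → 2 × A9 → 4 × A10
From A8 to A10 is 2 halving steps: 2^2 = 4.

4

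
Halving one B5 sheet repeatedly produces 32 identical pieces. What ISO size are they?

B10

32 = 2^5, so 5 halving steps.
B5 → B6 → … → B10 after 5 steps.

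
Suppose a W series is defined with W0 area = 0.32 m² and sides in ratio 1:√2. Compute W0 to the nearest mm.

Let the short side be w mm. Then w · w√2 = 0.32 m² = 320,000 mm².
w² = 320,000/√2, so w ≈ 475.7 mm; long side = w√2 ≈ 672.7 mm.

476 × 673 mm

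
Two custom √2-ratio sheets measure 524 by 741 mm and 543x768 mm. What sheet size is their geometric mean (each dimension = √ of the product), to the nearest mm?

Short side: √(524 · 543) = √284532 ≈ 533.4 → 533 mm
Long side: √(741 · 768) = √569088 ≈ 754.4 → 754 mm

533 × 754 mm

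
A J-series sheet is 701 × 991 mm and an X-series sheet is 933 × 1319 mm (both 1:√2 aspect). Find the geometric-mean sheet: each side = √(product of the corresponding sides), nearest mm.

Short side: √(701 · 933) = √654033 ≈ 808.7 → 809 mm
Long side: √(991 · 1319) = √1307129 ≈ 1143.3 → 1143 mm

809 × 1143 mm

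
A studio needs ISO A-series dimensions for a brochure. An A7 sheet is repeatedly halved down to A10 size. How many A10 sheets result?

8

A7 = 74 × 105 mm; A10 = 26 × 37 mm.
Each halving step doubles the count; 3 steps from A7 to A10.
2^3 = 8.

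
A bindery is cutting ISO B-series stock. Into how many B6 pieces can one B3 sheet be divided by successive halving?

B3 = 353 × 500 mm; B6 = 125 × 176 mm.
Each halving step doubles the count; 3 steps from B3 to B6.
2^3 = 8.

8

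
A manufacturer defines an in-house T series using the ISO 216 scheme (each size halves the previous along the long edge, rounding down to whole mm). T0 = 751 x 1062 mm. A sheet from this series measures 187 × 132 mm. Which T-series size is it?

T5

T0: 751 × 1062 mm
T1: 531 × 751 mm
T2: 375 × 531 mm
T3: 265 × 375 mm
T4: 187 × 265 mm
T5: 132 × 187 mm
T6: 93 × 132 mm
→ matches T5.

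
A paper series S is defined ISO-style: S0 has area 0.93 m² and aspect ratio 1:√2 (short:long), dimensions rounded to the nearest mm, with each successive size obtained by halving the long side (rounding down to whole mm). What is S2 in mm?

Let S0's short side be w mm. w · w√2 = 0.93 m² = 930,000 mm², so w ≈ 810.9 mm and w√2 ≈ 1146.8 mm → S0 = 811 × 1147 mm.
S1: ⌊1147/2⌋ × 811 = 573 × 811 mm
S2: ⌊811/2⌋ × 573 = 405 × 573 mm

405 × 573 mm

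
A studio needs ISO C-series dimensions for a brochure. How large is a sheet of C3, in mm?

C0 = 917 × 1297 mm (C0 is the geometric mean of A0 and B0, aspect 1:√2).
C1: ⌊1297/2⌋ × 917 = 648 × 917 mm
C2: ⌊917/2⌋ × 648 = 458 × 648 mm
C3: ⌊648/2⌋ × 458 = 324 × 458 mm

324 × 458 mm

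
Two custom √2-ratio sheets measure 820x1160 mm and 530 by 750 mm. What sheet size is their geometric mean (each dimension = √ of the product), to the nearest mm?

Short side: √(820 · 530) = √434600 ≈ 659.2 → 659 mm
Long side: √(1160 · 750) = √870000 ≈ 932.7 → 933 mm

659 × 933 mm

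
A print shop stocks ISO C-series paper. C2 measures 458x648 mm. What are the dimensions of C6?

C3: ⌊648/2⌋ × 458 = 324 × 458 mm
C4: ⌊458/2⌋ × 324 = 229 × 324 mm
C5: ⌊324/2⌋ × 229 = 162 × 229 mm
C6: ⌊229/2⌋ × 162 = 114 × 162 mm

114 × 162 mm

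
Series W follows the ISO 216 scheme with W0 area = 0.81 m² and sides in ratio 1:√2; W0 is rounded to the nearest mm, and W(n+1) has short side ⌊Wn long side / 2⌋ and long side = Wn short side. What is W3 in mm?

Let W0's short side be w mm. w · w√2 = 0.81 m² = 810,000 mm², so w ≈ 756.8 mm and w√2 ≈ 1070.3 mm → W0 = 757 × 1070 mm.
W1: ⌊1070/2⌋ × 757 = 535 × 757 mm
W2: ⌊757/2⌋ × 535 = 378 × 535 mm
W3: ⌊535/2⌋ × 378 = 267 × 378 mm

267 × 378 mm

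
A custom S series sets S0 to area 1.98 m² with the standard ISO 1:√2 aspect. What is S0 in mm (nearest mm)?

1183 × 1673 mm

Let the short side be w mm. Then w · w√2 = 1.98 m² = 1,980,000 mm².
w² = 1,980,000/√2, so w ≈ 1183.2 mm; long side = w√2 ≈ 1673.4 mm.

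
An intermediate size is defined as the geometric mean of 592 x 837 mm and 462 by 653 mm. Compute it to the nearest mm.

Short side: √(592 · 462) = √273504 ≈ 523.0 → 523 mm
Long side: √(837 · 653) = √546561 ≈ 739.3 → 739 mm

523 × 739 mm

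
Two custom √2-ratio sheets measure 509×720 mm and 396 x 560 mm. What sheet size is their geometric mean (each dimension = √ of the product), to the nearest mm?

Short side: √(509 · 396) = √201564 ≈ 449.0 → 449 mm
Long side: √(720 · 560) = √403200 ≈ 635.0 → 635 mm

449 × 635 mm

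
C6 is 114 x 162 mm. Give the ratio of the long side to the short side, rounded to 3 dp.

162 / 114 = 1.421
ISO 216 targets √2 ≈ 1.414; the +0.007 deviation is from mm rounding.

1.421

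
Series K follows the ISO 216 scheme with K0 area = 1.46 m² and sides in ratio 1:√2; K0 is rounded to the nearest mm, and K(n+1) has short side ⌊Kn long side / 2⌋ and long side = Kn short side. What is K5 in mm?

Let K0's short side be w mm. w · w√2 = 1.46 m² = 1,460,000 mm², so w ≈ 1016.1 mm and w√2 ≈ 1436.9 mm → K0 = 1016 × 1437 mm.
K1: ⌊1437/2⌋ × 1016 = 718 × 1016 mm
K2: ⌊1016/2⌋ × 718 = 508 × 718 mm
K3: ⌊718/2⌋ × 508 = 359 × 508 mm
K4: ⌊508/2⌋ × 359 = 254 × 359 mm
K5: ⌊359/2⌋ × 254 = 179 × 254 mm

179 × 254 mm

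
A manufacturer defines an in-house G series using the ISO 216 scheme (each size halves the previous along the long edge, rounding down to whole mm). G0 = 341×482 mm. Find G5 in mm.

G1: ⌊482/2⌋ × 341 = 241 × 341 mm
G2: ⌊341/2⌋ × 241 = 170 × 241 mm
G3: ⌊241/2⌋ × 170 = 120 × 170 mm
G4: ⌊170/2⌋ × 120 = 85 × 120 mm
G5: ⌊120/2⌋ × 85 = 60 × 85 mm

60 × 85 mm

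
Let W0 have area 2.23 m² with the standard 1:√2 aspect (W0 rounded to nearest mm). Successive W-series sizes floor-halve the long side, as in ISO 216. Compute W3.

Let W0's short side be w mm. w · w√2 = 2.23 m² = 2,230,000 mm², so w ≈ 1255.7 mm and w√2 ≈ 1775.9 mm → W0 = 1256 × 1776 mm.
W1: ⌊1776/2⌋ × 1256 = 888 × 1256 mm
W2: ⌊1256/2⌋ × 888 = 628 × 888 mm
W3: ⌊888/2⌋ × 628 = 444 × 628 mm

444 × 628 mm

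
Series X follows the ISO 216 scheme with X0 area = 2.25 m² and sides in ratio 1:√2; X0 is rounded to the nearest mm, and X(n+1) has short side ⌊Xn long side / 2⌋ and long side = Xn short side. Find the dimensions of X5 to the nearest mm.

Let X0's short side be w mm. w · w√2 = 2.25 m² = 2,250,000 mm², so w ≈ 1261.3 mm and w√2 ≈ 1783.8 mm → X0 = 1261 × 1784 mm.
X1: ⌊1784/2⌋ × 1261 = 892 × 1261 mm
X2: ⌊1261/2⌋ × 892 = 630 × 892 mm
X3: ⌊892/2⌋ × 630 = 446 × 630 mm
X4: ⌊630/2⌋ × 446 = 315 × 446 mm
X5: ⌊446/2⌋ × 315 = 223 × 315 mm

223 × 315 mm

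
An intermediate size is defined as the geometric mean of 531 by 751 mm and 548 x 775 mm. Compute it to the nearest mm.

Short side: √(531 · 548) = √290988 ≈ 539.4 → 539 mm
Long side: √(751 · 775) = √582025 ≈ 762.9 → 763 mm

539 × 763 mm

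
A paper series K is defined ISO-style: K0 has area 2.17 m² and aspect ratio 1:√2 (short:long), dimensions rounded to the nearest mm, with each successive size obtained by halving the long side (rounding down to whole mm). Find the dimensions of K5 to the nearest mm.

219 × 309 mm

Let K0's short side be w mm. w · w√2 = 2.17 m² = 2,170,000 mm², so w ≈ 1238.7 mm and w√2 ≈ 1751.8 mm → K0 = 1239 × 1752 mm.
K1: ⌊1752/2⌋ × 1239 = 876 × 1239 mm
K2: ⌊1239/2⌋ × 876 = 619 × 876 mm
K3: ⌊876/2⌋ × 619 = 438 × 619 mm
K4: ⌊619/2⌋ × 438 = 309 × 438 mm
K5: ⌊438/2⌋ × 309 = 219 × 309 mm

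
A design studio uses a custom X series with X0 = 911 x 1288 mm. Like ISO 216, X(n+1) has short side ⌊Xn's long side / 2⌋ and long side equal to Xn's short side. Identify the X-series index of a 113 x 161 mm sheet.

X6

X0: 911 × 1288 mm
X1: 644 × 911 mm
X2: 455 × 644 mm
X3: 322 × 455 mm
X4: 227 × 322 mm
X5: 161 × 227 mm
X6: 113 × 161 mm
X7: 80 × 113 mm
→ matches X6.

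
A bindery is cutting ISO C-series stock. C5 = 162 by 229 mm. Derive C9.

C6: ⌊229/2⌋ × 162 = 114 × 162 mm
C7: ⌊162/2⌋ × 114 = 81 × 114 mm
C8: ⌊114/2⌋ × 81 = 57 × 81 mm
C9: ⌊81/2⌋ × 57 = 40 × 57 mm

40 × 57 mm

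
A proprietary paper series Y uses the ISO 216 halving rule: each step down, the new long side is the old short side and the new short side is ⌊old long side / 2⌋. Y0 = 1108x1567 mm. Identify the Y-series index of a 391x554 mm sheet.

Y3

Y0: 1108 × 1567 mm
Y1: 783 × 1108 mm
Y2: 554 × 783 mm
Y3: 391 × 554 mm
Y4: 277 × 391 mm
→ matches Y3.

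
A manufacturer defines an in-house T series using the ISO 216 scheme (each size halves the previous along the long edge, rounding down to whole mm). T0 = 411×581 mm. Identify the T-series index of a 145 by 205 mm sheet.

T0: 411 × 581 mm
T1: 290 × 411 mm
T2: 205 × 290 mm
T3: 145 × 205 mm
T4: 102 × 145 mm
→ matches T3.

T3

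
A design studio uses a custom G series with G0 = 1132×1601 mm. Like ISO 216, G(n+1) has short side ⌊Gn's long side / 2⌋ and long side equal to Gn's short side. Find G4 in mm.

283 × 400 mm

G1: ⌊1601/2⌋ × 1132 = 800 × 1132 mm
G2: ⌊1132/2⌋ × 800 = 566 × 800 mm
G3: ⌊800/2⌋ × 566 = 400 × 566 mm
G4: ⌊566/2⌋ × 400 = 283 × 400 mm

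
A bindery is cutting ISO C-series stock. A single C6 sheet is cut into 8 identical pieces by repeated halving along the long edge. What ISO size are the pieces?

C9

8 = 2^3, so 3 halving steps.
C6 → C7 → … → C9 after 3 steps.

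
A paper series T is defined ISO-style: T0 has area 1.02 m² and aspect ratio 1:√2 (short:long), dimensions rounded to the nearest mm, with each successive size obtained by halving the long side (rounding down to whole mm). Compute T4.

212 × 300 mm

Let T0's short side be w mm. w · w√2 = 1.02 m² = 1,020,000 mm², so w ≈ 849.3 mm and w√2 ≈ 1201.0 mm → T0 = 849 × 1201 mm.
T1: ⌊1201/2⌋ × 849 = 600 × 849 mm
T2: ⌊849/2⌋ × 600 = 424 × 600 mm
T3: ⌊600/2⌋ × 424 = 300 × 424 mm
T4: ⌊424/2⌋ × 300 = 212 × 300 mm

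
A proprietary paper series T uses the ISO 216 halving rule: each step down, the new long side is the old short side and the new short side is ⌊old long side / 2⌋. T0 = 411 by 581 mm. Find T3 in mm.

145 × 205 mm

T1: ⌊581/2⌋ × 411 = 290 × 411 mm
T2: ⌊411/2⌋ × 290 = 205 × 290 mm
T3: ⌊290/2⌋ × 205 = 145 × 205 mm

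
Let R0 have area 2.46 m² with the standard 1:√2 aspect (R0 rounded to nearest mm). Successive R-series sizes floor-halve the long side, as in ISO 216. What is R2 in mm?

659 × 932 mm

Let R0's short side be w mm. w · w√2 = 2.46 m² = 2,460,000 mm², so w ≈ 1318.9 mm and w√2 ≈ 1865.2 mm → R0 = 1319 × 1865 mm.
R1: ⌊1865/2⌋ × 1319 = 932 × 1319 mm
R2: ⌊1319/2⌋ × 932 = 659 × 932 mm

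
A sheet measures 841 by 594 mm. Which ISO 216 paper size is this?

A1 (594 × 841 mm)

Aspect ratio 841/594 ≈ 1.416 — close to the ISO √2 ≈ 1.414.
In the A-series (A0 area = 1 m²): A1 = 594 × 841 mm.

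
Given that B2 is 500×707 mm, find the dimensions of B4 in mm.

B3: ⌊707/2⌋ × 500 = 353 × 500 mm
B4: ⌊500/2⌋ × 353 = 250 × 353 mm

250 × 353 mm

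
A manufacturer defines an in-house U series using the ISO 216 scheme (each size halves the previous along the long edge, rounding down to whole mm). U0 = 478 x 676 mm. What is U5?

U1 = 338 × 478 mm (from U0 by 1 halving).
U2: ⌊478/2⌋ × 338 = 239 × 338 mm
U3: ⌊338/2⌋ × 239 = 169 × 239 mm
U4: ⌊239/2⌋ × 169 = 119 × 169 mm
U5: ⌊169/2⌋ × 119 = 84 × 119 mm

84 × 119 mm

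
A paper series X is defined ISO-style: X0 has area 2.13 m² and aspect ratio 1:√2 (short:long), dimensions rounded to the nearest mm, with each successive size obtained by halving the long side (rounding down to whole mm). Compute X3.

Let X0's short side be w mm. w · w√2 = 2.13 m² = 2,130,000 mm², so w ≈ 1227.2 mm and w√2 ≈ 1735.6 mm → X0 = 1227 × 1736 mm.
X1: ⌊1736/2⌋ × 1227 = 868 × 1227 mm
X2: ⌊1227/2⌋ × 868 = 613 × 868 mm
X3: ⌊868/2⌋ × 613 = 434 × 613 mm

434 × 613 mm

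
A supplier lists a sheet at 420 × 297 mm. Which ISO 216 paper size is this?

A3 (297 × 420 mm)

Aspect ratio 420/297 ≈ 1.414 — close to the ISO √2 ≈ 1.414.
In the A-series (A0 area = 1 m²): A3 = 297 × 420 mm.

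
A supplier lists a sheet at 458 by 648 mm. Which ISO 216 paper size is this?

Aspect ratio 648/458 ≈ 1.415 — close to the ISO √2 ≈ 1.414.
In the C-series (envelope sizes, between A and B): C2 = 458 × 648 mm.

C2 (458 × 648 mm)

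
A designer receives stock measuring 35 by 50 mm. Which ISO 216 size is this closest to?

A9 (37 × 52 mm)

Aspect ratio 50/35 ≈ 1.429 — close to the ISO √2 ≈ 1.414.
In the A-series (A0 area = 1 m²): A9 = 37 × 52 mm.
Off by 4 mm total — nearest standard size.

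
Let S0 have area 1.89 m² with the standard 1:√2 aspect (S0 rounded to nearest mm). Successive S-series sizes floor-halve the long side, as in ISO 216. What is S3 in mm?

408 × 578 mm

Let S0's short side be w mm. w · w√2 = 1.89 m² = 1,890,000 mm², so w ≈ 1156.0 mm and w√2 ≈ 1634.9 mm → S0 = 1156 × 1635 mm.
S1: ⌊1635/2⌋ × 1156 = 817 × 1156 mm
S2: ⌊1156/2⌋ × 817 = 578 × 817 mm
S3: ⌊817/2⌋ × 578 = 408 × 578 mm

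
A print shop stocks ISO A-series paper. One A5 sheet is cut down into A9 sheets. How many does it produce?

Each ISO step halves the sheet: 1 × A5 → 2 × A6 → 4 × A7 → 8 × A8 → …
From A5 to A9 is 4 halving steps: 2^4 = 16.

16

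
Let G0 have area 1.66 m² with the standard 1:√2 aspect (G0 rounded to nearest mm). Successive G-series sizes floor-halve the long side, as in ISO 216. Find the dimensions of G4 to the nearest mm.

270 × 383 mm

Let G0's short side be w mm. w · w√2 = 1.66 m² = 1,660,000 mm², so w ≈ 1083.4 mm and w√2 ≈ 1532.2 mm → G0 = 1083 × 1532 mm.
G1: ⌊1532/2⌋ × 1083 = 766 × 1083 mm
G2: ⌊1083/2⌋ × 766 = 541 × 766 mm
G3: ⌊766/2⌋ × 541 = 383 × 541 mm
G4: ⌊541/2⌋ × 383 = 270 × 383 mm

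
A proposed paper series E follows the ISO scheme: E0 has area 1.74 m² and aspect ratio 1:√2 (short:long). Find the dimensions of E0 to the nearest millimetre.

Let the short side be w mm. Then w · w√2 = 1.74 m² = 1,740,000 mm².
w² = 1,740,000/√2, so w ≈ 1109.2 mm; long side = w√2 ≈ 1568.7 mm.

1109 × 1569 mm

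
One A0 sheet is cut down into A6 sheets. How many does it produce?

A0 = 841 × 1189 mm; A6 = 105 × 148 mm.
Each halving step doubles the count; 6 steps from A0 to A6.
2^6 = 64.

64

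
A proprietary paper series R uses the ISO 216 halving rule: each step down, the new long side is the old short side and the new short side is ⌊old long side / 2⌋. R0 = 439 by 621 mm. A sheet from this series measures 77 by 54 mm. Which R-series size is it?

R6

R0: 439 × 621 mm
R1: 310 × 439 mm
R2: 219 × 310 mm
R3: 155 × 219 mm
R4: 109 × 155 mm
R5: 77 × 109 mm
R6: 54 × 77 mm
R7: 38 × 54 mm
→ matches R6.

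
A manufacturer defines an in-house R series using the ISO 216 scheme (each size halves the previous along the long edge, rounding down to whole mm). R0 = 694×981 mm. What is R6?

86 × 122 mm

R1: ⌊981/2⌋ × 694 = 490 × 694 mm
R2: ⌊694/2⌋ × 490 = 347 × 490 mm
R3: ⌊490/2⌋ × 347 = 245 × 347 mm
R4: ⌊347/2⌋ × 245 = 173 × 245 mm
R5: ⌊245/2⌋ × 173 = 122 × 173 mm
R6: ⌊173/2⌋ × 122 = 86 × 122 mm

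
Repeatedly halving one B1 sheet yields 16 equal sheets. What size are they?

16 = 2^4, so 4 halving steps.
B1 → B2 → … → B5 after 4 steps.

B5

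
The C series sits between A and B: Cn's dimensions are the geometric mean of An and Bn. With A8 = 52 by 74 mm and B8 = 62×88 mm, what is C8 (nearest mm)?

57 × 81 mm

Short side: √(52 · 62) = √3224 ≈ 56.8 → 57 mm
Long side: √(74 · 88) = √6512 ≈ 80.7 → 81 mm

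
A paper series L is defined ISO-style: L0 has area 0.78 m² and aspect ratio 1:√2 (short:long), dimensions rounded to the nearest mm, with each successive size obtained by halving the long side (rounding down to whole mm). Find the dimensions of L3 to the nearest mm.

Let L0's short side be w mm. w · w√2 = 0.78 m² = 780,000 mm², so w ≈ 742.7 mm and w√2 ≈ 1050.3 mm → L0 = 743 × 1050 mm.
L1: ⌊1050/2⌋ × 743 = 525 × 743 mm
L2: ⌊743/2⌋ × 525 = 371 × 525 mm
L3: ⌊525/2⌋ × 371 = 262 × 371 mm

262 × 371 mm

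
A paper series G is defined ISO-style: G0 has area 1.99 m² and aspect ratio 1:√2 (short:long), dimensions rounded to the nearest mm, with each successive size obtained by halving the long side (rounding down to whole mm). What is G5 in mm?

209 × 296 mm

Let G0's short side be w mm. w · w√2 = 1.99 m² = 1,990,000 mm², so w ≈ 1186.2 mm and w√2 ≈ 1677.6 mm → G0 = 1186 × 1678 mm.
G1: ⌊1678/2⌋ × 1186 = 839 × 1186 mm
G2: ⌊1186/2⌋ × 839 = 593 × 839 mm
G3: ⌊839/2⌋ × 593 = 419 × 593 mm
G4: ⌊593/2⌋ × 419 = 296 × 419 mm
G5: ⌊419/2⌋ × 296 = 209 × 296 mm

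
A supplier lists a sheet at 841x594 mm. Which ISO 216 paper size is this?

A1 (594 × 841 mm)

Aspect ratio 841/594 ≈ 1.416 — close to the ISO √2 ≈ 1.414.
In the A-series (A0 area = 1 m²): A1 = 594 × 841 mm.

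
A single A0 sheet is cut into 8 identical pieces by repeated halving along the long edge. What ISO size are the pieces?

8 = 2^3, so 3 halving steps.
A0 → A1 → … → A3 after 3 steps.

A3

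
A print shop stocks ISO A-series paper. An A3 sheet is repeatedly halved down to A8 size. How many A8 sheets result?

Each ISO step halves the sheet: 1 × A3 → 2 × A4 → 4 × A5 → 8 × A6 → …
From A3 to A8 is 5 halving steps: 2^5 = 32.

32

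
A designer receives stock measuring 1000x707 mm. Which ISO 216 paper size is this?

Aspect ratio 1000/707 ≈ 1.414 — close to the ISO √2 ≈ 1.414.
In the B-series (B0 = 1000 × 1414 mm): B1 = 707 × 1000 mm.

B1 (707 × 1000 mm)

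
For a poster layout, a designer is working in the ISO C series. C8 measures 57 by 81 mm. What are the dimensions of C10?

28 × 40 mm

C9: ⌊81/2⌋ × 57 = 40 × 57 mm
C10: ⌊57/2⌋ × 40 = 28 × 40 mm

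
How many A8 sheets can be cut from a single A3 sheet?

A3 = 297 × 420 mm; A8 = 52 × 74 mm.
Each halving step doubles the count; 5 steps from A3 to A8.
2^5 = 32.

32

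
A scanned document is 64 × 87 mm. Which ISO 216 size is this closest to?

Aspect ratio 87/64 ≈ 1.359 (ISO target is √2 ≈ 1.414).
In the B-series (B0 = 1000 × 1414 mm): B8 = 62 × 88 mm.
Off by 3 mm total — nearest standard size.

B8 (62 × 88 mm)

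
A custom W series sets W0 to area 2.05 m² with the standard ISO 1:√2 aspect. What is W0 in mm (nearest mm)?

Let the short side be w mm. Then w · w√2 = 2.05 m² = 2,050,000 mm².
w² = 2,050,000/√2, so w ≈ 1204.0 mm; long side = w√2 ≈ 1702.7 mm.

1204 × 1703 mm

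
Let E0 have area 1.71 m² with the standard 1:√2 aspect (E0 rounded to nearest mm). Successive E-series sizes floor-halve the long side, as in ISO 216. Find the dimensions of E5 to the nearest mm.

194 × 275 mm

Let E0's short side be w mm. w · w√2 = 1.71 m² = 1,710,000 mm², so w ≈ 1099.6 mm and w√2 ≈ 1555.1 mm → E0 = 1100 × 1555 mm.
E1: ⌊1555/2⌋ × 1100 = 777 × 1100 mm
E2: ⌊1100/2⌋ × 777 = 550 × 777 mm
E3: ⌊777/2⌋ × 550 = 388 × 550 mm
E4: ⌊550/2⌋ × 388 = 275 × 388 mm
E5: ⌊388/2⌋ × 275 = 194 × 275 mm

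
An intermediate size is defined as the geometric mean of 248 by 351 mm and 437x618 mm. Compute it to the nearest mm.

329 × 466 mm

Short side: √(248 · 437) = √108376 ≈ 329.2 → 329 mm
Long side: √(351 · 618) = √216918 ≈ 465.7 → 466 mm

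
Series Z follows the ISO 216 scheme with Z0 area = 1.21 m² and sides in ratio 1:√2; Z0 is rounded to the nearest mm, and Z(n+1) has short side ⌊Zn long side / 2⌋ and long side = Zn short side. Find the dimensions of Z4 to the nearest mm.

Let Z0's short side be w mm. w · w√2 = 1.21 m² = 1,210,000 mm², so w ≈ 925.0 mm and w√2 ≈ 1308.1 mm → Z0 = 925 × 1308 mm.
Z1: ⌊1308/2⌋ × 925 = 654 × 925 mm
Z2: ⌊925/2⌋ × 654 = 462 × 654 mm
Z3: ⌊654/2⌋ × 462 = 327 × 462 mm
Z4: ⌊462/2⌋ × 327 = 231 × 327 mm

231 × 327 mm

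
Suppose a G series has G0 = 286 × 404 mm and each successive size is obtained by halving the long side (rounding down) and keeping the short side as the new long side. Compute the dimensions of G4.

G1: ⌊404/2⌋ × 286 = 202 × 286 mm
G2: ⌊286/2⌋ × 202 = 143 × 202 mm
G3: ⌊202/2⌋ × 143 = 101 × 143 mm
G4: ⌊143/2⌋ × 101 = 71 × 101 mm

71 × 101 mm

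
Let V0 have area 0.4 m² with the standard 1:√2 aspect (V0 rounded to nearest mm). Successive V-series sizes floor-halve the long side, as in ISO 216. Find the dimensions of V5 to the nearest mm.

Let V0's short side be w mm. w · w√2 = 0.4 m² = 400,000 mm², so w ≈ 531.8 mm and w√2 ≈ 752.1 mm → V0 = 532 × 752 mm.
V1: ⌊752/2⌋ × 532 = 376 × 532 mm
V2: ⌊532/2⌋ × 376 = 266 × 376 mm
V3: ⌊376/2⌋ × 266 = 188 × 266 mm
V4: ⌊266/2⌋ × 188 = 133 × 188 mm
V5: ⌊188/2⌋ × 133 = 94 × 133 mm

94 × 133 mm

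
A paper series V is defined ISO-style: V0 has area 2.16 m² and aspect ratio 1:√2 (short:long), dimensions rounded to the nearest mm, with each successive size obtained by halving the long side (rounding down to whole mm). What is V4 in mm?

Let V0's short side be w mm. w · w√2 = 2.16 m² = 2,160,000 mm², so w ≈ 1235.9 mm and w√2 ≈ 1747.8 mm → V0 = 1236 × 1748 mm.
V1: ⌊1748/2⌋ × 1236 = 874 × 1236 mm
V2: ⌊1236/2⌋ × 874 = 618 × 874 mm
V3: ⌊874/2⌋ × 618 = 437 × 618 mm
V4: ⌊618/2⌋ × 437 = 309 × 437 mm

309 × 437 mm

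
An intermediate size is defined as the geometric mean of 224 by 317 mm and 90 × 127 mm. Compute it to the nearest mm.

Short side: √(224 · 90) = √20160 ≈ 142.0 → 142 mm
Long side: √(317 · 127) = √40259 ≈ 200.6 → 201 mm

142 × 201 mm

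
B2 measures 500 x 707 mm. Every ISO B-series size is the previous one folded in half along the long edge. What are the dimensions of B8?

62 × 88 mm

B3: ⌊707/2⌋ × 500 = 353 × 500 mm
B4: ⌊500/2⌋ × 353 = 250 × 353 mm
B5: ⌊353/2⌋ × 250 = 176 × 250 mm
B6: ⌊250/2⌋ × 176 = 125 × 176 mm
B7: ⌊176/2⌋ × 125 = 88 × 125 mm
B8: ⌊125/2⌋ × 88 = 62 × 88 mm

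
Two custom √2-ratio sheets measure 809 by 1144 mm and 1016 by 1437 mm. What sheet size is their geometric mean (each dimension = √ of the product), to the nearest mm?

Short side: √(809 · 1016) = √821944 ≈ 906.6 → 907 mm
Long side: √(1144 · 1437) = √1643928 ≈ 1282.2 → 1282 mm

907 × 1282 mm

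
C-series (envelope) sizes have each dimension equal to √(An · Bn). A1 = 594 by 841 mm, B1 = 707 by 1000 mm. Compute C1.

Short side: √(594 · 707) = √419958 ≈ 648.0 → 648 mm
Long side: √(841 · 1000) = √841000 ≈ 917.1 → 917 mm

648 × 917 mm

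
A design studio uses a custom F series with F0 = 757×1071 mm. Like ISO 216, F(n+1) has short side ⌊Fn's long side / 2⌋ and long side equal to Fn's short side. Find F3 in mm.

267 × 378 mm

F1: ⌊1071/2⌋ × 757 = 535 × 757 mm
F2: ⌊757/2⌋ × 535 = 378 × 535 mm
F3: ⌊535/2⌋ × 378 = 267 × 378 mm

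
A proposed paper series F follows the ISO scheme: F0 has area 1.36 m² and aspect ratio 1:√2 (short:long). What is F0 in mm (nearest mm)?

981 × 1387 mm

Let the short side be w mm. Then w · w√2 = 1.36 m² = 1,360,000 mm².
w² = 1,360,000/√2, so w ≈ 980.6 mm; long side = w√2 ≈ 1386.8 mm.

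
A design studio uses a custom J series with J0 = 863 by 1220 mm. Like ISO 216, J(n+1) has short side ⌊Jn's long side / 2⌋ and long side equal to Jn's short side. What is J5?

J1: ⌊1220/2⌋ × 863 = 610 × 863 mm
J2: ⌊863/2⌋ × 610 = 431 × 610 mm
J3: ⌊610/2⌋ × 431 = 305 × 431 mm
J4: ⌊431/2⌋ × 305 = 215 × 305 mm
J5: ⌊305/2⌋ × 215 = 152 × 215 mm

152 × 215 mm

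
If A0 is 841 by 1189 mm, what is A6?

105 × 148 mm

A1: ⌊1189/2⌋ × 841 = 594 × 841 mm
A2: ⌊841/2⌋ × 594 = 420 × 594 mm
A3: ⌊594/2⌋ × 420 = 297 × 420 mm
A4: ⌊420/2⌋ × 297 = 210 × 297 mm
A5: ⌊297/2⌋ × 210 = 148 × 210 mm
A6: ⌊210/2⌋ × 148 = 105 × 148 mm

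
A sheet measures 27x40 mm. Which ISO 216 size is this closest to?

C10 (28 × 40 mm)

Aspect ratio 40/27 ≈ 1.481 (ISO target is √2 ≈ 1.414).
In the C-series (envelope sizes, between A and B): C10 = 28 × 40 mm.
Off by 1 mm total — nearest standard size.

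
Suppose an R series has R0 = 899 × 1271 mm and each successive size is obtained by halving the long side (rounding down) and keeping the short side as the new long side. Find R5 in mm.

R1: ⌊1271/2⌋ × 899 = 635 × 899 mm
R2: ⌊899/2⌋ × 635 = 449 × 635 mm
R3: ⌊635/2⌋ × 449 = 317 × 449 mm
R4: ⌊449/2⌋ × 317 = 224 × 317 mm
R5: ⌊317/2⌋ × 224 = 158 × 224 mm

158 × 224 mm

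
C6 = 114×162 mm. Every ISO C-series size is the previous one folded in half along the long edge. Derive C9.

40 × 57 mm

C7: ⌊162/2⌋ × 114 = 81 × 114 mm
C8: ⌊114/2⌋ × 81 = 57 × 81 mm
C9: ⌊81/2⌋ × 57 = 40 × 57 mm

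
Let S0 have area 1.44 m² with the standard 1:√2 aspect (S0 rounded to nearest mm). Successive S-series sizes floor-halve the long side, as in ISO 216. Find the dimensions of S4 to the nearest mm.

252 × 356 mm

Let S0's short side be w mm. w · w√2 = 1.44 m² = 1,440,000 mm², so w ≈ 1009.1 mm and w√2 ≈ 1427.0 mm → S0 = 1009 × 1427 mm.
S1: ⌊1427/2⌋ × 1009 = 713 × 1009 mm
S2: ⌊1009/2⌋ × 713 = 504 × 713 mm
S3: ⌊713/2⌋ × 504 = 356 × 504 mm
S4: ⌊504/2⌋ × 356 = 252 × 356 mm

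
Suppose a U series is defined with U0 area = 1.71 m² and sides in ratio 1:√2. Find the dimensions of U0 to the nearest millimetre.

Let the short side be w mm. Then w · w√2 = 1.71 m² = 1,710,000 mm².
w² = 1,710,000/√2, so w ≈ 1099.6 mm; long side = w√2 ≈ 1555.1 mm.

1100 × 1555 mm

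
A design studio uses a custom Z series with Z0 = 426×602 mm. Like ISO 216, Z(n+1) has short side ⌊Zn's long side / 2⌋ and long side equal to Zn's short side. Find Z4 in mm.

106 × 150 mm

Z1: ⌊602/2⌋ × 426 = 301 × 426 mm
Z2: ⌊426/2⌋ × 301 = 213 × 301 mm
Z3: ⌊301/2⌋ × 213 = 150 × 213 mm
Z4: ⌊213/2⌋ × 150 = 106 × 150 mm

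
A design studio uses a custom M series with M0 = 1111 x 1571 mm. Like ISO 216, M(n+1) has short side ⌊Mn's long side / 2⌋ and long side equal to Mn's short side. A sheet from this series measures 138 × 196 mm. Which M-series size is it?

M6

M0: 1111 × 1571 mm
M1: 785 × 1111 mm
M2: 555 × 785 mm
M3: 392 × 555 mm
M4: 277 × 392 mm
M5: 196 × 277 mm
M6: 138 × 196 mm
M7: 98 × 138 mm
→ matches M6.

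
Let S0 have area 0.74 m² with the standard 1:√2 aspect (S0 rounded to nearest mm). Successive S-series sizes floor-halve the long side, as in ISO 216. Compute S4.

180 × 255 mm

Let S0's short side be w mm. w · w√2 = 0.74 m² = 740,000 mm², so w ≈ 723.4 mm and w√2 ≈ 1023.0 mm → S0 = 723 × 1023 mm.
S1: ⌊1023/2⌋ × 723 = 511 × 723 mm
S2: ⌊723/2⌋ × 511 = 361 × 511 mm
S3: ⌊511/2⌋ × 361 = 255 × 361 mm
S4: ⌊361/2⌋ × 255 = 180 × 255 mm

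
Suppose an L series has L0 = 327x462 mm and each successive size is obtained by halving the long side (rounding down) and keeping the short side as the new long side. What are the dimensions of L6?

40 × 57 mm

L1: ⌊462/2⌋ × 327 = 231 × 327 mm
L2: ⌊327/2⌋ × 231 = 163 × 231 mm
L3: ⌊231/2⌋ × 163 = 115 × 163 mm
L4: ⌊163/2⌋ × 115 = 81 × 115 mm
L5: ⌊115/2⌋ × 81 = 57 × 81 mm
L6: ⌊81/2⌋ × 57 = 40 × 57 mm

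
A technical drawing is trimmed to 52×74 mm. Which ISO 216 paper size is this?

Aspect ratio 74/52 ≈ 1.423 — close to the ISO √2 ≈ 1.414.
In the A-series (A0 area = 1 m²): A8 = 52 × 74 mm.

A8 (52 × 74 mm)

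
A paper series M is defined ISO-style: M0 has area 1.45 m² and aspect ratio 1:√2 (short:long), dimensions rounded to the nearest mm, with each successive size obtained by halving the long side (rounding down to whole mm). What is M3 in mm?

358 × 506 mm

Let M0's short side be w mm. w · w√2 = 1.45 m² = 1,450,000 mm², so w ≈ 1012.6 mm and w√2 ≈ 1432.0 mm → M0 = 1013 × 1432 mm.
M1: ⌊1432/2⌋ × 1013 = 716 × 1013 mm
M2: ⌊1013/2⌋ × 716 = 506 × 716 mm
M3: ⌊716/2⌋ × 506 = 358 × 506 mm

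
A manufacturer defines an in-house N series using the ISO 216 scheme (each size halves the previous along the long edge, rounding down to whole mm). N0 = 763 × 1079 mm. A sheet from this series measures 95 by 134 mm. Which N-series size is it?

N6

N0: 763 × 1079 mm
N1: 539 × 763 mm
N2: 381 × 539 mm
N3: 269 × 381 mm
N4: 190 × 269 mm
N5: 134 × 190 mm
N6: 95 × 134 mm
N7: 67 × 95 mm
→ matches N6.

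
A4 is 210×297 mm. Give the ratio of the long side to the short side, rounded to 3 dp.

297 / 210 = 1.414
Matches √2 ≈ 1.414 — the ISO 216 defining ratio.

1.414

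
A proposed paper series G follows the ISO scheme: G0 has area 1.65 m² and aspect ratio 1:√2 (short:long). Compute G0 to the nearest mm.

1080 × 1528 mm

Let the short side be w mm. Then w · w√2 = 1.65 m² = 1,650,000 mm².
w² = 1,650,000/√2, so w ≈ 1080.2 mm; long side = w√2 ≈ 1527.6 mm.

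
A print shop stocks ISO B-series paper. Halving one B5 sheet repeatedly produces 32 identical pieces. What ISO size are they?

32 = 2^5, so 5 halving steps.
B5 → B6 → … → B10 after 5 steps.

B10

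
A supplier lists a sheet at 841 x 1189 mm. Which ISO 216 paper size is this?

Aspect ratio 1189/841 ≈ 1.414 — close to the ISO √2 ≈ 1.414.
In the A-series (A0 area = 1 m²): A0 = 841 × 1189 mm.

A0 (841 × 1189 mm)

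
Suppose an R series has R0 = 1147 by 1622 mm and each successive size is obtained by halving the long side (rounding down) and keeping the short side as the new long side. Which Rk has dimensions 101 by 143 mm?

R7

R0: 1147 × 1622 mm
R1: 811 × 1147 mm
R2: 573 × 811 mm
R3: 405 × 573 mm
R4: 286 × 405 mm
R5: 202 × 286 mm
R6: 143 × 202 mm
R7: 101 × 143 mm
R8: 71 × 101 mm
→ matches R7.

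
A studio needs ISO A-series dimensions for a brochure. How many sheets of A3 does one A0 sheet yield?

8

A0 = 841 × 1189 mm; A3 = 297 × 420 mm.
Each halving step doubles the count; 3 steps from A0 to A3.
2^3 = 8.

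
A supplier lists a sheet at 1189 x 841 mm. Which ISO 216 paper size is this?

A0 (841 × 1189 mm)

Aspect ratio 1189/841 ≈ 1.414 — close to the ISO √2 ≈ 1.414.
In the A-series (A0 area = 1 m²): A0 = 841 × 1189 mm.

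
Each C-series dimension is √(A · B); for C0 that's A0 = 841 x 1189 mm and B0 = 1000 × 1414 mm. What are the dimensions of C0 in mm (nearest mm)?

Short: √(841 · 1000) = √841000 ≈ 917.1 mm.
Long: √(1189 · 1414) = √1681246 ≈ 1296.6 mm.

917 × 1297 mm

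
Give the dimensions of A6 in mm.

105 × 148 mm

A0 = 841 × 1189 mm (A0 has area 1 m², aspect 1:√2).
A1: ⌊1189/2⌋ × 841 = 594 × 841 mm
A2: ⌊841/2⌋ × 594 = 420 × 594 mm
A3: ⌊594/2⌋ × 420 = 297 × 420 mm
A4: ⌊420/2⌋ × 297 = 210 × 297 mm
A5: ⌊297/2⌋ × 210 = 148 × 210 mm
A6: ⌊210/2⌋ × 148 = 105 × 148 mm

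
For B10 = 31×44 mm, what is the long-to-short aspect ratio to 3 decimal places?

1.419

44 / 31 = 1.419
ISO 216 targets √2 ≈ 1.414; the +0.005 deviation is from mm rounding.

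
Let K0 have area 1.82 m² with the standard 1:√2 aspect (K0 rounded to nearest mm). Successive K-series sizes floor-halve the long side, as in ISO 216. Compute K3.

401 × 567 mm

Let K0's short side be w mm. w · w√2 = 1.82 m² = 1,820,000 mm², so w ≈ 1134.4 mm and w√2 ≈ 1604.3 mm → K0 = 1134 × 1604 mm.
K1: ⌊1604/2⌋ × 1134 = 802 × 1134 mm
K2: ⌊1134/2⌋ × 802 = 567 × 802 mm
K3: ⌊802/2⌋ × 567 = 401 × 567 mm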